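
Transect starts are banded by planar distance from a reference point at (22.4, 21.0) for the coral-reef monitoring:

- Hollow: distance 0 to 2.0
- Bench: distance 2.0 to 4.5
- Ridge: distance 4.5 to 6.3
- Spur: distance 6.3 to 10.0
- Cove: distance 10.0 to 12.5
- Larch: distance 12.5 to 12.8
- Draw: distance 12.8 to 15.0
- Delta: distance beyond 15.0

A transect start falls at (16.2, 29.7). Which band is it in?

Cove

Distance = √((16.2−22.4)² + (29.7−21.0)²) = √(38.440 + 75.690) = 10.683.
10.0 ≤ 10.683 < 12.5 → Cove.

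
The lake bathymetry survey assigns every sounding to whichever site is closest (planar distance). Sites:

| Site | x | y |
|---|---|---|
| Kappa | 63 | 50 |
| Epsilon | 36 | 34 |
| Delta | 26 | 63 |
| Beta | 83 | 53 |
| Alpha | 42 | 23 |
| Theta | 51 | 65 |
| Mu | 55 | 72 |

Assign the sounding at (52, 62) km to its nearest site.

Squared distances to each site:
Kappa: 265.000; Epsilon: 1040.000; Delta: 677.000; Beta: 1042.000; Alpha: 1621.000; Theta: 10.000; Mu: 109.000.
Minimum at Theta.

Theta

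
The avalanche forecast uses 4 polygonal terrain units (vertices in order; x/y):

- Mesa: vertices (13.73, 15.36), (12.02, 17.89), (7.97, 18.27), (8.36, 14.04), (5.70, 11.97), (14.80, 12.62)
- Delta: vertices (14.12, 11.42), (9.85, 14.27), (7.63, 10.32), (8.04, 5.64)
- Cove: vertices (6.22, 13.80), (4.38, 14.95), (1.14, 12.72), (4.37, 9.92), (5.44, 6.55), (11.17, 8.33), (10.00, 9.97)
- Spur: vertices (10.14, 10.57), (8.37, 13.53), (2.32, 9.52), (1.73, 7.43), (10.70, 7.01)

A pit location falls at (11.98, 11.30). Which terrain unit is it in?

Delta

Cast a ray rightward from (11.98, 11.30). For each polygon, the edges (by vertex number in listed order) whose endpoints lie on opposite sides of y = 11.30, where each meets that height, and whether that is right or left of the point:
Mesa: no edge straddles that height → 0 crossings.
Delta: 2–3 at x≈8.181 (left), 4–1 at x≈13.994 (right) → 1 crossing.
Cove: 3–4 at x≈2.778 (left), 7–1 at x≈8.687 (left) → 0 crossings.
Spur: 1–2 at x≈9.703 (left), 2–3 at x≈5.006 (left) → 0 crossings.
Only Delta has an odd count, so the point is inside Delta.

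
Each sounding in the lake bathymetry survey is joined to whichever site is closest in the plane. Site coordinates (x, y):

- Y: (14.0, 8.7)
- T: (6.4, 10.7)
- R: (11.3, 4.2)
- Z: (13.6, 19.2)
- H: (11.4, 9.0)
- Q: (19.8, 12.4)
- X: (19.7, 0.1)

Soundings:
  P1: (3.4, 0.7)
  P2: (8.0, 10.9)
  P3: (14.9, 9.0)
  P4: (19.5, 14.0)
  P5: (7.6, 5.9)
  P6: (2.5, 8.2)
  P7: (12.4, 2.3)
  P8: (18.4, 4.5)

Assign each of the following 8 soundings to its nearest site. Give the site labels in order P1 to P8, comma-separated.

R, T, Y, Q, R, T, R, X

P1 → R (d²=74.66)
P2 → T (d²=2.60)
P3 → Y (d²=0.90)
P4 → Q (d²=2.65)
P5 → R (d²=16.58)
P6 → T (d²=21.46)
P7 → R (d²=4.82)
P8 → X (d²=21.05)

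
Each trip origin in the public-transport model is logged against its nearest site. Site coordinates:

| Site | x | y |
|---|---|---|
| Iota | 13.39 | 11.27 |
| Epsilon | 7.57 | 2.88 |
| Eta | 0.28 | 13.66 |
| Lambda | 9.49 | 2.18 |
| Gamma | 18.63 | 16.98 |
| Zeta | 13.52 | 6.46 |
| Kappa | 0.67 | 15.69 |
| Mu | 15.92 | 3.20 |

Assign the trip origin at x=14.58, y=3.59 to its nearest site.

Mu

Squared distances to each site:
Iota: 60.398; Epsilon: 49.644; Eta: 305.895; Lambda: 27.896; Gamma: 195.695; Zeta: 9.361; Kappa: 339.898; Mu: 1.948.
Minimum at Mu.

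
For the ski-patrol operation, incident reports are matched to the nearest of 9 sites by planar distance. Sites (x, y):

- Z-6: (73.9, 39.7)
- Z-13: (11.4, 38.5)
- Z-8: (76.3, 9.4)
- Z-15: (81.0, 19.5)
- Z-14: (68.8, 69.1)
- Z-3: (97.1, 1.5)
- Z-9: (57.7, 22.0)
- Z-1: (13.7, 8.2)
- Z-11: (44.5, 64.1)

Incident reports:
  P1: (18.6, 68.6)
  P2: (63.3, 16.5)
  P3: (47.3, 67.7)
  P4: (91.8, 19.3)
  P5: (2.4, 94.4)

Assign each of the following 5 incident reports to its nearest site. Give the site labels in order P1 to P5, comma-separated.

P1 → Z-11 (d²=691.06)
P2 → Z-9 (d²=61.61)
P3 → Z-11 (d²=20.80)
P4 → Z-15 (d²=116.68)
P5 → Z-11 (d²=2690.50)

Z-11, Z-9, Z-11, Z-15, Z-11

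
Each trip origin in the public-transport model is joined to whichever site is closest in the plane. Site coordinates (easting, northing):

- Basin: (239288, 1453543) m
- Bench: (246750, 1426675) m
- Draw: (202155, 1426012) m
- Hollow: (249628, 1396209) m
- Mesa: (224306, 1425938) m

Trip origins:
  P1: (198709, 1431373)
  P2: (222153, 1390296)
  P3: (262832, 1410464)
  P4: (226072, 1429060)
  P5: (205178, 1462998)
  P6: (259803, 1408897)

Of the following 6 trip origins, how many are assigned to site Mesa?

1

P1 → Draw
P2 → Hollow
P3 → Hollow
P4 → Mesa
P5 → Basin
P6 → Hollow
1 of the 6 goes to Mesa.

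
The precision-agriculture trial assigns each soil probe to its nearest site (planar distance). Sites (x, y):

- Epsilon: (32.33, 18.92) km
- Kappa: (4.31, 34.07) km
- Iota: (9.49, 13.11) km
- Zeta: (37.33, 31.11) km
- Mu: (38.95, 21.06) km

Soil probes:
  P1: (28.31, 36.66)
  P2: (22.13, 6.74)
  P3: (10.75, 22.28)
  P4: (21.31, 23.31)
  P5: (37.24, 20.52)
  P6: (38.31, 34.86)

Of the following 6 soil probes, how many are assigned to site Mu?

1

P1 → Zeta
P2 → Iota
P3 → Iota
P4 → Epsilon
P5 → Mu
P6 → Zeta
1 of the 6 goes to Mu.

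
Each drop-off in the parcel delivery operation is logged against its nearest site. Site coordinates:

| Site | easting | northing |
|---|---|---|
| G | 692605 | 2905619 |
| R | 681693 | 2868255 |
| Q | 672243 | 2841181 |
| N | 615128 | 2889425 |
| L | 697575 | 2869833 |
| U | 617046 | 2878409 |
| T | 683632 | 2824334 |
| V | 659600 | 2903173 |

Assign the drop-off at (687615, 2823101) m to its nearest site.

T

Squared distances to each site:
G: 6834120424.000; R: 2073953800.000; Q: 563184784.000; N: 9653238145.000; L: 2283081424.000; U: 8038958625.000; T: 17384578.000; V: 7196365409.000.
Minimum at T.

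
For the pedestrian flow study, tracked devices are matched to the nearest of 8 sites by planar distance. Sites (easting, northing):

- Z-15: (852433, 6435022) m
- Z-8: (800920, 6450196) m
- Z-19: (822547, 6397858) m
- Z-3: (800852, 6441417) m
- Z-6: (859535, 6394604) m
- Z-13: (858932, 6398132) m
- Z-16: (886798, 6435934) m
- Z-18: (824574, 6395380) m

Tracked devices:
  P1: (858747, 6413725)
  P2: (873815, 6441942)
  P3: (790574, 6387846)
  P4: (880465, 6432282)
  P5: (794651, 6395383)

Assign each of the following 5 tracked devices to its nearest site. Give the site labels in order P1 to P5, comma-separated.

P1 → Z-13 (d²=243175874.00)
P2 → Z-16 (d²=204654353.00)
P3 → Z-19 (d²=1122512873.00)
P4 → Z-16 (d²=53443993.00)
P5 → Z-19 (d²=784312441.00)

Z-13, Z-16, Z-19, Z-16, Z-19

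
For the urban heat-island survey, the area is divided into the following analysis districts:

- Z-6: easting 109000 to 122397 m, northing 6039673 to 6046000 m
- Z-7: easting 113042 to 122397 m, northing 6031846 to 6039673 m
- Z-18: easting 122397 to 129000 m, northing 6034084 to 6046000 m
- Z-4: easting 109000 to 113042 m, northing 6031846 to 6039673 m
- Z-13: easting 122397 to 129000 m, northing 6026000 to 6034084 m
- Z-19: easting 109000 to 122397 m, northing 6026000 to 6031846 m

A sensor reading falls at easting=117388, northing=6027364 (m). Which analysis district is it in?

The point has easting = 117388 and northing = 6027364.
Only Z-19 satisfies 109000 ≤ easting ≤ 122397 and 6026000 ≤ northing ≤ 6031846.

Z-19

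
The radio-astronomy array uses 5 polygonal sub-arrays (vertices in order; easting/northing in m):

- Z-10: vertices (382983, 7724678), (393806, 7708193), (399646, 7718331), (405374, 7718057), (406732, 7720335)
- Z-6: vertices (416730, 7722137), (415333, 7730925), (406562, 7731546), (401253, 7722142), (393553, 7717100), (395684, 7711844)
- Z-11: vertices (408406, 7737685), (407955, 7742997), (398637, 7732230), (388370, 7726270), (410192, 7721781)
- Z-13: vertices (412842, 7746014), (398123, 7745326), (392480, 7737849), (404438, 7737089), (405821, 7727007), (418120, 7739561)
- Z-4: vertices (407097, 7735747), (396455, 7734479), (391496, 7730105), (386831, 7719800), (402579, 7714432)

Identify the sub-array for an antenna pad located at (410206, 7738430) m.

Cast a ray rightward from (410206, 7738430). For each polygon, the edges (by vertex number in listed order) whose endpoints lie on opposite sides of northing = 7738430, where each meets that height, and whether that is right or left of the point:
Z-10: no edge straddles that height → 0 crossings.
Z-6: no edge straddles that height → 0 crossings.
Z-11: 1–2 at easting≈408342.7 (left), 2–3 at easting≈404002.6 (left) → 0 crossings.
Z-13: 2–3 at easting≈392918.5 (left), 5–6 at easting≈417012.0 (right) → 1 crossing.
Z-4: no edge straddles that height → 0 crossings.
Only Z-13 has an odd count, so the point is inside Z-13.

Z-13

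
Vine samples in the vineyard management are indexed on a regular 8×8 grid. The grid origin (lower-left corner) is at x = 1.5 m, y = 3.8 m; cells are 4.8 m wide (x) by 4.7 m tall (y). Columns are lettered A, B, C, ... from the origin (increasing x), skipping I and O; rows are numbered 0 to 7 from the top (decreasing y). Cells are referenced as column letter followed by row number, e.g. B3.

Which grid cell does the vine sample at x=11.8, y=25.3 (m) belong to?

C3

Column index: ⌊(11.8 − 1.5) / 4.8⌋ = ⌊2.146⌋ = 2 → column C
Row offset from origin: ⌊(25.3 − 3.8) / 4.7⌋ = ⌊4.574⌋ = 4 → row 3 (counted from top)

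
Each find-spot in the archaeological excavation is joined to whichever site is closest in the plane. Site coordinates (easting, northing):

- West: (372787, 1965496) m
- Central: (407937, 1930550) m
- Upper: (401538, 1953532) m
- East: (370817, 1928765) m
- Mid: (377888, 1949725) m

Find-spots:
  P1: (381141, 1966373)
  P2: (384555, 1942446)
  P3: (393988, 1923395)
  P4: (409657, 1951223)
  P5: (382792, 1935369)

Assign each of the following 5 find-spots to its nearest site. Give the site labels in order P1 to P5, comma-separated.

P1 → West (d²=70558445.00)
P2 → Mid (d²=97432730.00)
P3 → Central (d²=245768626.00)
P4 → Upper (d²=71249642.00)
P5 → East (d²=187013441.00)

West, Mid, Central, Upper, East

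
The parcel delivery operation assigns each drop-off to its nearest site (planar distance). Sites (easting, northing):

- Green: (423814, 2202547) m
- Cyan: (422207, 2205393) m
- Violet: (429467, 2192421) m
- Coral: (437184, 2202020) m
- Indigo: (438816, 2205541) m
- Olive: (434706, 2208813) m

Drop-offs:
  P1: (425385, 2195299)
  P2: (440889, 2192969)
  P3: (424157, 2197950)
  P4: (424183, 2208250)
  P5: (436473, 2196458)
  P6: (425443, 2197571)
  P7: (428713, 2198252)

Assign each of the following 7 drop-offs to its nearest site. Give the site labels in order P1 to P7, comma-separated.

P1 → Violet (d²=24945608.00)
P2 → Coral (d²=95647626.00)
P3 → Green (d²=21250058.00)
P4 → Cyan (d²=12067025.00)
P5 → Coral (d²=31441365.00)
P6 → Green (d²=27414217.00)
P7 → Violet (d²=34569077.00)

Violet, Coral, Green, Cyan, Coral, Green, Violet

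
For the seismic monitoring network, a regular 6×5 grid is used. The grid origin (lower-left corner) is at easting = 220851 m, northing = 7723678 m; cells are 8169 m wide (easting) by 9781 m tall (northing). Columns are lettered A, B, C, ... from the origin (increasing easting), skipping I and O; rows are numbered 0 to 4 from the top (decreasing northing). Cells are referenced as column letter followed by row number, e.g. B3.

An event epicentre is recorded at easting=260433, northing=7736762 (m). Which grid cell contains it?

Column index: ⌊(260433 − 220851) / 8169⌋ = ⌊4.845⌋ = 4 → column E
Row offset from origin: ⌊(7736762 − 7723678) / 9781⌋ = ⌊1.338⌋ = 1 → row 3 (counted from top)

E3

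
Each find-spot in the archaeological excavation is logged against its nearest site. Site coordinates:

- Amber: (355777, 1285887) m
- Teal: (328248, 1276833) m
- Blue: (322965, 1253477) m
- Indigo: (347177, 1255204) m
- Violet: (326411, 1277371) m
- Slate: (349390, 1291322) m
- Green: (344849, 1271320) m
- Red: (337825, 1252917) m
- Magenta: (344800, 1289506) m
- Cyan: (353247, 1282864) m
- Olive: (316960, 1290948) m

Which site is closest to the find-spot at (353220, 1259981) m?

Indigo

Squared distances to each site:
Amber: 677659085.000; Teal: 907590688.000; Blue: 957667041.000; Indigo: 59337578.000; Violet: 1021134581.000; Slate: 996927181.000; Green: 198646562.000; Red: 286906121.000; Magenta: 942622025.000; Cyan: 523632418.000; Olive: 2273742689.000.
Minimum at Indigo.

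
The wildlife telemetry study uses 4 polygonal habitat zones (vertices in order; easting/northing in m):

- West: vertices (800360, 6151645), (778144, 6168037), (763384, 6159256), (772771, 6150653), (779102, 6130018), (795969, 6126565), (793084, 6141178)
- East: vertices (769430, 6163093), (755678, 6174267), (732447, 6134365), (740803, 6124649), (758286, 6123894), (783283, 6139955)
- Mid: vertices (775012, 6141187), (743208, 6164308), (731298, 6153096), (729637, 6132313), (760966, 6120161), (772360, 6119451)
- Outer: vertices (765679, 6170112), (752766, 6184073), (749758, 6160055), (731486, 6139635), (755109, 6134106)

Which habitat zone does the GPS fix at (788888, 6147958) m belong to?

Cast a ray rightward from (788888, 6147958). For each polygon, the edges (by vertex number in listed order) whose endpoints lie on opposite sides of northing = 6147958, where each meets that height, and whether that is right or left of the point:
West: 4–5 at easting≈773597.8 (left), 7–1 at easting≈797797.0 (right) → 1 crossing.
East: 2–3 at easting≈740360.9 (left), 6–1 at easting≈778491.5 (left) → 0 crossings.
Mid: 1–2 at easting≈765698.2 (left), 3–4 at easting≈730887.4 (left) → 0 crossings.
Outer: 3–4 at easting≈738933.5 (left), 5–1 at easting≈759175.4 (left) → 0 crossings.
Only West has an odd count, so the point is inside West.

West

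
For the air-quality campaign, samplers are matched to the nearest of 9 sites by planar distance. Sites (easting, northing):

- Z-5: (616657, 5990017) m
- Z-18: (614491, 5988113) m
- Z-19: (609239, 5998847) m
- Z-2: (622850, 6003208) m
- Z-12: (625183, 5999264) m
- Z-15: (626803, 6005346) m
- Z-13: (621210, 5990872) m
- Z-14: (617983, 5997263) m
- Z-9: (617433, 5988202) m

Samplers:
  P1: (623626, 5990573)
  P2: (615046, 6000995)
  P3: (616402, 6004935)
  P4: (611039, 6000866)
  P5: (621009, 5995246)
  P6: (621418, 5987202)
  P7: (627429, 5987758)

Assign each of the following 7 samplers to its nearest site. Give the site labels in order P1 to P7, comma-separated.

Z-13, Z-14, Z-2, Z-19, Z-14, Z-13, Z-13

P1 → Z-13 (d²=5926457.00)
P2 → Z-14 (d²=22553793.00)
P3 → Z-2 (d²=44559233.00)
P4 → Z-19 (d²=7316361.00)
P5 → Z-14 (d²=13224965.00)
P6 → Z-13 (d²=13512164.00)
P7 → Z-13 (d²=48372957.00)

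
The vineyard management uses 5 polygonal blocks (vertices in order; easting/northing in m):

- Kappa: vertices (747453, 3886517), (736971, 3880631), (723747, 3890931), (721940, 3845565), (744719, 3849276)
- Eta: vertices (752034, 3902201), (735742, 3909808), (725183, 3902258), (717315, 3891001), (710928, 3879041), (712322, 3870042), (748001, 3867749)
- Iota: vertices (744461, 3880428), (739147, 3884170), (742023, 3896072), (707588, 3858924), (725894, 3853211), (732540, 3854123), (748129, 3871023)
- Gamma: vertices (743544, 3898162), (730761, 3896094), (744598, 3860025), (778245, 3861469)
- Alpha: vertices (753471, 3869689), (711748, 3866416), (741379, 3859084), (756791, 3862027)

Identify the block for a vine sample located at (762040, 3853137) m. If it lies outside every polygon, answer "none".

none

Cast a ray rightward from (762040, 3853137). For each polygon, the edges (by vertex number in listed order) whose endpoints lie on opposite sides of northing = 3853137, where each meets that height, and whether that is right or left of the point:
Kappa: 3–4 at easting≈722241.6 (left), 5–1 at easting≈745002.5 (left) → 0 crossings.
Eta: no edge straddles that height → 0 crossings.
Iota: no edge straddles that height → 0 crossings.
Gamma: no edge straddles that height → 0 crossings.
Alpha: no edge straddles that height → 0 crossings.
All counts are even, so the point lies outside every listed polygon.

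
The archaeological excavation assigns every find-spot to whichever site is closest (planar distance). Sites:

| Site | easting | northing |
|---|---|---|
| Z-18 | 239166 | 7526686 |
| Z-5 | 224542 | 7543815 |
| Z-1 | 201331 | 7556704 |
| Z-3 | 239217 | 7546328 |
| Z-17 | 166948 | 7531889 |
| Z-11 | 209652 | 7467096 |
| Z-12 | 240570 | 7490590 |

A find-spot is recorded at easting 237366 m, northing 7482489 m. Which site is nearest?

Squared distances to each site:
Z-18: 1956614809.000; Z-5: 3925333252.000; Z-1: 6806387450.000; Z-3: 4078844122.000; Z-17: 7399054724.000; Z-11: 1005010245.000; Z-12: 75891817.000.
Minimum at Z-12.

Z-12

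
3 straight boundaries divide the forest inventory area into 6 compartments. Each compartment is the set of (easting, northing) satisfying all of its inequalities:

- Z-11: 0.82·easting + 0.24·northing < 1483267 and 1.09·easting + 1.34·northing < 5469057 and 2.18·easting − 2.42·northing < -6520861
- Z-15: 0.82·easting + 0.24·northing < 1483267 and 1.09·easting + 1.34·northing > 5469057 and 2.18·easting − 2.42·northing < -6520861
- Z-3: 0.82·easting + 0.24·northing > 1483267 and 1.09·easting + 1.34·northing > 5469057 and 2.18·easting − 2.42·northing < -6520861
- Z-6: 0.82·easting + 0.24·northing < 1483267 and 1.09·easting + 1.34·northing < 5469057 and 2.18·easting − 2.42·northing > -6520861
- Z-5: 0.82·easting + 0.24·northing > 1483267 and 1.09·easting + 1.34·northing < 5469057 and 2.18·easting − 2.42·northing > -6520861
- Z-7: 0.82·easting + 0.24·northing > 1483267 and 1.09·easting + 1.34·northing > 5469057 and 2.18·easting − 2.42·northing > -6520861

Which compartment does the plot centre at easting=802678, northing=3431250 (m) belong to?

Z-15

0.82·802678 + 0.24·3431250 = 1481695.960, which is < 1483267
1.09·802678 + 1.34·3431250 = 5472794.020, which is > 5469057
2.18·802678 − 2.42·3431250 = -6553786.960, which is < -6520861
This sign pattern matches Z-15.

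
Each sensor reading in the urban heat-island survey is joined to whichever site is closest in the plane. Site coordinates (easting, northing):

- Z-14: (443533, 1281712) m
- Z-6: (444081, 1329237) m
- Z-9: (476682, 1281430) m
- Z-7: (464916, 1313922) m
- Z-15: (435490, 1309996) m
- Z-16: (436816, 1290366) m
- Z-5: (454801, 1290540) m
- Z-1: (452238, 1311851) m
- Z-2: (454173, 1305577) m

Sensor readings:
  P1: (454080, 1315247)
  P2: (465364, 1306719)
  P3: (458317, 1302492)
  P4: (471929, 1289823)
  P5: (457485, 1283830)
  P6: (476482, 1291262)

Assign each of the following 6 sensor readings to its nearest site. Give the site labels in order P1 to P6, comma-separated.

P1 → Z-1 (d²=14925780.00)
P2 → Z-7 (d²=52083913.00)
P3 → Z-2 (d²=26689961.00)
P4 → Z-9 (d²=93033458.00)
P5 → Z-5 (d²=52227956.00)
P6 → Z-9 (d²=96708224.00)

Z-1, Z-7, Z-2, Z-9, Z-5, Z-9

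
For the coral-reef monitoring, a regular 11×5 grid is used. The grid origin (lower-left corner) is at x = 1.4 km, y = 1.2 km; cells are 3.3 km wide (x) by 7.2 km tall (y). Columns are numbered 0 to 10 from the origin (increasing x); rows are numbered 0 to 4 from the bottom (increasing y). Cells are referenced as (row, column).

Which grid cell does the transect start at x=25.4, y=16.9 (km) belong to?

(2, 7)

Column index: ⌊(25.4 − 1.4) / 3.3⌋ = ⌊7.273⌋ = 7
Row offset from origin: ⌊(16.9 − 1.2) / 7.2⌋ = ⌊2.181⌋ = 2 → row 2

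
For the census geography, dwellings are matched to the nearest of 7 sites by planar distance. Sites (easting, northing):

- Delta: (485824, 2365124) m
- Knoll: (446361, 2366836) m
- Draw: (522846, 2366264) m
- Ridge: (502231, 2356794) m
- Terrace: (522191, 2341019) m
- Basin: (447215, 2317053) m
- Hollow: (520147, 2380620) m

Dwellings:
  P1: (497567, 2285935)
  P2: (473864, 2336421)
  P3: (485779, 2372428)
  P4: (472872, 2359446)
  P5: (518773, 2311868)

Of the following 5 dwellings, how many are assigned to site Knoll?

0

P1 → Basin
P2 → Delta
P3 → Delta
P4 → Delta
P5 → Terrace
0 of the 5 go to Knoll.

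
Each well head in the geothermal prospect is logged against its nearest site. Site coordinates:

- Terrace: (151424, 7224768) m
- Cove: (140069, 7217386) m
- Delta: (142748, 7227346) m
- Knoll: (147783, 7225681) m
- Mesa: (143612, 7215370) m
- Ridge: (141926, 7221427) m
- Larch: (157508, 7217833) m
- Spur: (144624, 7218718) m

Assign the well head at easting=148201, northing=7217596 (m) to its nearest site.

Squared distances to each site:
Terrace: 61825313.000; Cove: 66173524.000; Delta: 124797709.000; Knoll: 65541949.000; Mesa: 26013997.000; Ridge: 54052186.000; Larch: 86676418.000; Spur: 14053813.000.
Minimum at Spur.

Spur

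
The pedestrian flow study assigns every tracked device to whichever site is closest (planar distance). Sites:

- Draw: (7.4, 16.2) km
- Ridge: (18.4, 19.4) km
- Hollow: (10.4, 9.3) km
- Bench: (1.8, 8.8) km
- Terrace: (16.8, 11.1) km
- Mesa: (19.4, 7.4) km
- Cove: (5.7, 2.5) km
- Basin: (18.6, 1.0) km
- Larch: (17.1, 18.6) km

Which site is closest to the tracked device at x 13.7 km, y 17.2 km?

Squared distances to each site:
Draw: 40.690; Ridge: 26.930; Hollow: 73.300; Bench: 212.170; Terrace: 46.820; Mesa: 128.530; Cove: 280.090; Basin: 286.450; Larch: 13.520.
Minimum at Larch.

Larch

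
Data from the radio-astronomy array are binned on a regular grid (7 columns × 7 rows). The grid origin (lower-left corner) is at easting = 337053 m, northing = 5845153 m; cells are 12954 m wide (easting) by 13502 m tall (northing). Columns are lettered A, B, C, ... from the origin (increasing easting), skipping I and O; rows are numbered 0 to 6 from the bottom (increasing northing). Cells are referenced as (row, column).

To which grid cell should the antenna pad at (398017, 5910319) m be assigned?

Column index: ⌊(398017 − 337053) / 12954⌋ = ⌊4.706⌋ = 4 → column E
Row offset from origin: ⌊(5910319 − 5845153) / 13502⌋ = ⌊4.826⌋ = 4 → row 4

(4, E)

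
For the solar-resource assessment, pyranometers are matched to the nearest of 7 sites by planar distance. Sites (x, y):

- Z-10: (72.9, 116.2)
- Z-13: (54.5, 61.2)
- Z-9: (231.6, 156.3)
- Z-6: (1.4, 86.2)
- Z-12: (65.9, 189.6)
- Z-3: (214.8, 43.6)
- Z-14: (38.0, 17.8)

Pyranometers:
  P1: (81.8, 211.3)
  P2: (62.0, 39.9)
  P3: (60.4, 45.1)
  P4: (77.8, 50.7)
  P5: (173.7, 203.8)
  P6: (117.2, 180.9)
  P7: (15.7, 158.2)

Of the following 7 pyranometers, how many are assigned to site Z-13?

P1 → Z-12
P2 → Z-13
P3 → Z-13
P4 → Z-13
P5 → Z-9
P6 → Z-12
P7 → Z-12
3 of the 7 go to Z-13.

3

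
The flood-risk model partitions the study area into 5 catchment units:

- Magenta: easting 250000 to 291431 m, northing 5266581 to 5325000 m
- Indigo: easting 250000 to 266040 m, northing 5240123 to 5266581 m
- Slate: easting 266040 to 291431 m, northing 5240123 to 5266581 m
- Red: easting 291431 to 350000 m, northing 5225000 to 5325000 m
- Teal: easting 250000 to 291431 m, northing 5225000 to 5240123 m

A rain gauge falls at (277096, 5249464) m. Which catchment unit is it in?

The point has easting = 277096 and northing = 5249464.
Only Slate satisfies 266040 ≤ easting ≤ 291431 and 5240123 ≤ northing ≤ 5266581.

Slate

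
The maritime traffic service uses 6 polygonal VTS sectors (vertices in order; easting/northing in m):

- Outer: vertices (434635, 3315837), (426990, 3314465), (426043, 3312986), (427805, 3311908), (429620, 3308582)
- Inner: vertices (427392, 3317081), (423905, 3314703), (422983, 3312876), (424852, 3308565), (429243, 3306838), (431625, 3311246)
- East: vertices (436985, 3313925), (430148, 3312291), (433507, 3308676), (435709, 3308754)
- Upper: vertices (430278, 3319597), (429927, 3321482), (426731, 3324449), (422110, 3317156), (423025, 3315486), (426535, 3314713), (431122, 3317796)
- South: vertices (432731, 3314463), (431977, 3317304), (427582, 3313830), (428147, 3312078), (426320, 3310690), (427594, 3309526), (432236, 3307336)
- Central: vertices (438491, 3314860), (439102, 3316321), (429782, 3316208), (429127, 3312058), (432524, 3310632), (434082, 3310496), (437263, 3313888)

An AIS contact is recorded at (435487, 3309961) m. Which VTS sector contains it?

Cast a ray rightward from (435487, 3309961). For each polygon, the edges (by vertex number in listed order) whose endpoints lie on opposite sides of northing = 3309961, where each meets that height, and whether that is right or left of the point:
Outer: 4–5 at easting≈428867.5 (left), 5–1 at easting≈430573.2 (left) → 0 crossings.
Inner: 3–4 at easting≈424246.8 (left), 5–6 at easting≈430930.6 (left) → 0 crossings.
East: 2–3 at easting≈432313.0 (left), 4–1 at easting≈436006.8 (right) → 1 crossing.
Upper: no edge straddles that height → 0 crossings.
South: 5–6 at easting≈427117.9 (left), 7–1 at easting≈432418.3 (left) → 0 crossings.
Central: no edge straddles that height → 0 crossings.
Only East has an odd count, so the point is inside East.

East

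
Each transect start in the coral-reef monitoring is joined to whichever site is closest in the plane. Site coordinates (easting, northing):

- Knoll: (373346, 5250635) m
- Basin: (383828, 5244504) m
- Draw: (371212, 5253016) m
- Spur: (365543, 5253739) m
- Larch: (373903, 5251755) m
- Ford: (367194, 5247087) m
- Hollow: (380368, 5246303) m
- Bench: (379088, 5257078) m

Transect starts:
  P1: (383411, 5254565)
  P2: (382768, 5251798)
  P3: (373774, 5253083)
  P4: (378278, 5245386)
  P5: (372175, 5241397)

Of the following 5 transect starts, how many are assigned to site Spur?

P1 → Bench
P2 → Hollow
P3 → Larch
P4 → Hollow
P5 → Ford
0 of the 5 go to Spur.

0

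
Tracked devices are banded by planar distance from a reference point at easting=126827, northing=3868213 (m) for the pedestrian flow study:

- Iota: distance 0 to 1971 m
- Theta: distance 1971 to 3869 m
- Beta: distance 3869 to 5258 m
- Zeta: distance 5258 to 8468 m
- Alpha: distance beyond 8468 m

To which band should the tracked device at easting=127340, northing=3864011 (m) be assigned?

Distance = √((127340−126827)² + (3864011−3868213)²) = √(263169.000 + 17656804.000) = 4233.199 m.
3869 ≤ 4233.199 < 5258 → Beta.

Beta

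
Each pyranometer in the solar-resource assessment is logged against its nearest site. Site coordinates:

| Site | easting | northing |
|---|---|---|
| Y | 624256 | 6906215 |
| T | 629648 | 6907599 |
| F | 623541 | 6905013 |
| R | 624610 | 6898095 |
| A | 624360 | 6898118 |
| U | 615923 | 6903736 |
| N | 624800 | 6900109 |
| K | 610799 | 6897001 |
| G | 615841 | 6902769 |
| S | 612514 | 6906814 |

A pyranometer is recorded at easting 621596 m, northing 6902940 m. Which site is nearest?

F

Squared distances to each site:
Y: 17801225.000; T: 86540985.000; F: 8080354.000; R: 32558221.000; A: 30891380.000; U: 32816545.000; N: 18280177.000; K: 151846930.000; G: 33149266.000; S: 97490600.000.
Minimum at F.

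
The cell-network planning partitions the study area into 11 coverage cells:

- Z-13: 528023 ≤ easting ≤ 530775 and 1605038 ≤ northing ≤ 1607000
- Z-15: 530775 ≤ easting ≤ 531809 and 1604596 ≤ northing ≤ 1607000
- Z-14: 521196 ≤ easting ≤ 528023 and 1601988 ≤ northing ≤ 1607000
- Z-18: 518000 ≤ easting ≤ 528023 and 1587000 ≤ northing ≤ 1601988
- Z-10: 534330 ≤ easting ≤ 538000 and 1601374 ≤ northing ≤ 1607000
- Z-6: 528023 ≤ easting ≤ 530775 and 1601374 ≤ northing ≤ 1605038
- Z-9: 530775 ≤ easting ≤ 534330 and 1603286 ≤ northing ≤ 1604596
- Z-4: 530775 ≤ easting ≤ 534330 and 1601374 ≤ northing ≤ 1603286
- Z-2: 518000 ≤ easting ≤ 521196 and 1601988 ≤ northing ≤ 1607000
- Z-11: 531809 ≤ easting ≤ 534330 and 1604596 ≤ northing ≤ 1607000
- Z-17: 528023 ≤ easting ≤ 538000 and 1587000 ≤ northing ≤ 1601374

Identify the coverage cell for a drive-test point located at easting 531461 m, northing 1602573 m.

The point has easting = 531461 and northing = 1602573.
Only Z-4 satisfies 530775 ≤ easting ≤ 534330 and 1601374 ≤ northing ≤ 1603286.

Z-4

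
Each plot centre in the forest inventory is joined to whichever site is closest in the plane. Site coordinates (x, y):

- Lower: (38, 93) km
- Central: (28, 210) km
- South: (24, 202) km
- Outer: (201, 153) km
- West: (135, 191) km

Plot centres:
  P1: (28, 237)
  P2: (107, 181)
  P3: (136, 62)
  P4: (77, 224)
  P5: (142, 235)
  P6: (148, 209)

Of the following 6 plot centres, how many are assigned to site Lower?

P1 → Central
P2 → West
P3 → Lower
P4 → Central
P5 → West
P6 → West
1 of the 6 goes to Lower.

1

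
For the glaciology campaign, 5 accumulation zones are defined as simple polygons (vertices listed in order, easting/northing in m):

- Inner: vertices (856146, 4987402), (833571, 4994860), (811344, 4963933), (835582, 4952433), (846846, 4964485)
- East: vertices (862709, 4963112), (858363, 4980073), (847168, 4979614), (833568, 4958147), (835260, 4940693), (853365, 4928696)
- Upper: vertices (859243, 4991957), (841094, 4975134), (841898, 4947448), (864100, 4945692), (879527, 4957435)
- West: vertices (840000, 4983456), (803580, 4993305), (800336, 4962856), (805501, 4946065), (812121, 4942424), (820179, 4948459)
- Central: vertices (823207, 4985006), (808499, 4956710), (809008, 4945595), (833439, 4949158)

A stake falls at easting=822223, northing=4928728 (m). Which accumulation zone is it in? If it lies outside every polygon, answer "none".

Cast a ray rightward from (822223, 4928728). For each polygon, the edges (by vertex number in listed order) whose endpoints lie on opposite sides of northing = 4928728, where each meets that height, and whether that is right or left of the point:
Inner: no edge straddles that height → 0 crossings.
East: 5–6 at easting≈853316.7 (right), 6–1 at easting≈853373.7 (right) → 2 crossings.
Upper: no edge straddles that height → 0 crossings.
West: no edge straddles that height → 0 crossings.
Central: no edge straddles that height → 0 crossings.
All counts are even, so the point lies outside every listed polygon.

none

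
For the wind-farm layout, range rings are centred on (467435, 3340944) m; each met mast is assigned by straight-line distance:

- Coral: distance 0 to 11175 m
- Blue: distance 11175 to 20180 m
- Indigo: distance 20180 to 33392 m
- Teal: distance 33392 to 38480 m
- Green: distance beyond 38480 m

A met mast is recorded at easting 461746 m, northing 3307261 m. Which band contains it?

Distance = √((461746−467435)² + (3307261−3340944)²) = √(32364721.000 + 1134544489.000) = 34160.053 m.
33392 ≤ 34160.053 < 38480 → Teal.

Teal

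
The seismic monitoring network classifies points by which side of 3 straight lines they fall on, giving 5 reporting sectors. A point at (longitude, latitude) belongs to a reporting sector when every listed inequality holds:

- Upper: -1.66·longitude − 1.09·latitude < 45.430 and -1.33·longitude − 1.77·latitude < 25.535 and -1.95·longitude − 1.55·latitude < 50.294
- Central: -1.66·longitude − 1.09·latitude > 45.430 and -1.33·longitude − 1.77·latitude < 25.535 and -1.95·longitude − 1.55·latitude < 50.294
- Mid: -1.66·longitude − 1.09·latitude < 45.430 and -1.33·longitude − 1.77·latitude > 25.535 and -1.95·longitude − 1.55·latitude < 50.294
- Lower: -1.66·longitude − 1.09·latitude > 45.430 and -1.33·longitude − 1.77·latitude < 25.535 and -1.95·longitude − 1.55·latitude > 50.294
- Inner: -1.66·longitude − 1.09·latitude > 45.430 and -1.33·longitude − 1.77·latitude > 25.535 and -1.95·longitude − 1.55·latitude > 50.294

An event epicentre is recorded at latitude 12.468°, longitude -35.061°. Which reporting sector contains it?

-1.66·-35.061 − 1.09·12.468 = 44.611, which is < 45.430
-1.33·-35.061 − 1.77·12.468 = 24.563, which is < 25.535
-1.95·-35.061 − 1.55·12.468 = 49.044, which is < 50.294
This sign pattern matches Upper.

Upper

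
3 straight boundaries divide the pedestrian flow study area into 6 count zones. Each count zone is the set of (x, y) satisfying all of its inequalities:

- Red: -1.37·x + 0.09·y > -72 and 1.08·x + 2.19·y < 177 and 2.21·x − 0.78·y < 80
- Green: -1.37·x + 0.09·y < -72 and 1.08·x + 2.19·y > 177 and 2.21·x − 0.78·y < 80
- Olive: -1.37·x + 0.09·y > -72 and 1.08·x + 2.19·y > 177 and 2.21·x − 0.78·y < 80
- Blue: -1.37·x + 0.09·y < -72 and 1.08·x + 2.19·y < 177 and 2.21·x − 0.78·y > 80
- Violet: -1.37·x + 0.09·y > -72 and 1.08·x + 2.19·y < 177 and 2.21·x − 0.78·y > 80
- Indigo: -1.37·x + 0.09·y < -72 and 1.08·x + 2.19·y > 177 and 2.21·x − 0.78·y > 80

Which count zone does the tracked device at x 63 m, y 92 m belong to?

Green

-1.37·63 + 0.09·92 = -78.030, which is < -72
1.08·63 + 2.19·92 = 269.520, which is > 177
2.21·63 − 0.78·92 = 67.470, which is < 80
This sign pattern matches Green.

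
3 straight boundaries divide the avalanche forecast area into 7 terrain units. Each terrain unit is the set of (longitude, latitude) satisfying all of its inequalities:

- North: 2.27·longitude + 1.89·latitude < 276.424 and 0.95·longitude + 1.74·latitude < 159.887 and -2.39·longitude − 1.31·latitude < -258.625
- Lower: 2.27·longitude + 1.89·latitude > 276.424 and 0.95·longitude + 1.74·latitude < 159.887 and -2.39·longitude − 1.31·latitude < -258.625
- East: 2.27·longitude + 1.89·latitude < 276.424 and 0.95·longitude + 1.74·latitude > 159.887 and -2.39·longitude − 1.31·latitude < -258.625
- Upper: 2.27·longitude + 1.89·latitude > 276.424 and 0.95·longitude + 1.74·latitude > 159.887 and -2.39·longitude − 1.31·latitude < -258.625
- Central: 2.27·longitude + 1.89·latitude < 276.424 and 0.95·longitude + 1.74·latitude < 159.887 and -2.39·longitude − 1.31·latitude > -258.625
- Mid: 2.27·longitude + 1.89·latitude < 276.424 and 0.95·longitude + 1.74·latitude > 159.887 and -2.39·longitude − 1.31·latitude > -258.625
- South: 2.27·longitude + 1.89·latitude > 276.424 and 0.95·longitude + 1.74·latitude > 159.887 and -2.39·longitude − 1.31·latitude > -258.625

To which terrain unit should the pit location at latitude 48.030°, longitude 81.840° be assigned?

South

2.27·81.840 + 1.89·48.030 = 276.553, which is > 276.424
0.95·81.840 + 1.74·48.030 = 161.320, which is > 159.887
-2.39·81.840 − 1.31·48.030 = -258.517, which is > -258.625
This sign pattern matches South.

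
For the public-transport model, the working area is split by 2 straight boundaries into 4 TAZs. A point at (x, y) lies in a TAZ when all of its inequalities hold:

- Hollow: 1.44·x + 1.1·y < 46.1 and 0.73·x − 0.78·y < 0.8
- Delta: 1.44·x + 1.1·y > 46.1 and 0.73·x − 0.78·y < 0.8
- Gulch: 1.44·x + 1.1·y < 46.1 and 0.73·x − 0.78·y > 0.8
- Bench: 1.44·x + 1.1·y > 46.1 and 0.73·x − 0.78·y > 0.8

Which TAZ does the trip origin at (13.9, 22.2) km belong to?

1.44·13.9 + 1.1·22.2 = 44.436, which is < 46.1
0.73·13.9 − 0.78·22.2 = -7.169, which is < 0.8
This sign pattern matches Hollow.

Hollow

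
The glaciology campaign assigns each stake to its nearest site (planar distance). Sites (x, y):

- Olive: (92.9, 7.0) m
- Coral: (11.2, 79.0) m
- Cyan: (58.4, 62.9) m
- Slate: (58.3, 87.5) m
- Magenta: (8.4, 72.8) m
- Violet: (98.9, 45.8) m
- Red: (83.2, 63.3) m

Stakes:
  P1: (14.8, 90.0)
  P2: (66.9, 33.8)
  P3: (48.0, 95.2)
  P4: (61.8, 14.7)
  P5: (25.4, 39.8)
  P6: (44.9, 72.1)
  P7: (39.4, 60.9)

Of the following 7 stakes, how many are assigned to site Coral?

P1 → Coral
P2 → Cyan
P3 → Slate
P4 → Olive
P5 → Magenta
P6 → Cyan
P7 → Cyan
1 of the 7 goes to Coral.

1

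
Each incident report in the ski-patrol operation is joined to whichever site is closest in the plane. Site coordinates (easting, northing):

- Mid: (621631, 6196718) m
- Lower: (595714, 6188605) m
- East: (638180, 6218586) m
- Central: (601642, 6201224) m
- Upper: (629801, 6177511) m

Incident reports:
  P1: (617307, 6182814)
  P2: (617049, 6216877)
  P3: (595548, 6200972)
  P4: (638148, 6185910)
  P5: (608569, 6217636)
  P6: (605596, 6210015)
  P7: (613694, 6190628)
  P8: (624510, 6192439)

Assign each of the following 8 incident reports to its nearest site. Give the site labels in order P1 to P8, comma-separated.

P1 → Upper (d²=184221845.00)
P2 → Mid (d²=427380005.00)
P3 → Central (d²=37200340.00)
P4 → Upper (d²=140215610.00)
P5 → Central (d²=317337073.00)
P6 → Central (d²=92915797.00)
P7 → Mid (d²=100084069.00)
P8 → Mid (d²=26598482.00)

Upper, Mid, Central, Upper, Central, Central, Mid, Mid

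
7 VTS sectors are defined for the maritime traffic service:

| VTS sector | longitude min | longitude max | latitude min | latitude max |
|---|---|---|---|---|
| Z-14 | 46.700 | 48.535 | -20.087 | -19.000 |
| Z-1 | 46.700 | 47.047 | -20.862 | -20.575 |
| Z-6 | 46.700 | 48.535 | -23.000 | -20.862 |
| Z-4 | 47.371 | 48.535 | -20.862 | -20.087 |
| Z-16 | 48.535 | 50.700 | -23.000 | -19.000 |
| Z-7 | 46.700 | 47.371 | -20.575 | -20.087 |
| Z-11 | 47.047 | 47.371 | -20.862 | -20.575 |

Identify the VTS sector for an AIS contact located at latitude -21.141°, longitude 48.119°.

The point has longitude = 48.119 and latitude = -21.141.
Only Z-6 satisfies 46.700 ≤ longitude ≤ 48.535 and -23.000 ≤ latitude ≤ -20.862.

Z-6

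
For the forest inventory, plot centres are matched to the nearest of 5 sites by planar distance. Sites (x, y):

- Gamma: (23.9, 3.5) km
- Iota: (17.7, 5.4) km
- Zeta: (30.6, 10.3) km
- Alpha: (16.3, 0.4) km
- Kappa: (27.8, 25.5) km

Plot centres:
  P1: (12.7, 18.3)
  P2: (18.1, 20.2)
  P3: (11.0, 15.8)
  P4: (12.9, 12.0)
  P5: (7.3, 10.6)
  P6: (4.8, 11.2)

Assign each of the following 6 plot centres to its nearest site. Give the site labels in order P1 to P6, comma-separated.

P1 → Iota (d²=191.41)
P2 → Kappa (d²=122.18)
P3 → Iota (d²=153.05)
P4 → Iota (d²=66.60)
P5 → Iota (d²=135.20)
P6 → Iota (d²=200.05)

Iota, Kappa, Iota, Iota, Iota, Iota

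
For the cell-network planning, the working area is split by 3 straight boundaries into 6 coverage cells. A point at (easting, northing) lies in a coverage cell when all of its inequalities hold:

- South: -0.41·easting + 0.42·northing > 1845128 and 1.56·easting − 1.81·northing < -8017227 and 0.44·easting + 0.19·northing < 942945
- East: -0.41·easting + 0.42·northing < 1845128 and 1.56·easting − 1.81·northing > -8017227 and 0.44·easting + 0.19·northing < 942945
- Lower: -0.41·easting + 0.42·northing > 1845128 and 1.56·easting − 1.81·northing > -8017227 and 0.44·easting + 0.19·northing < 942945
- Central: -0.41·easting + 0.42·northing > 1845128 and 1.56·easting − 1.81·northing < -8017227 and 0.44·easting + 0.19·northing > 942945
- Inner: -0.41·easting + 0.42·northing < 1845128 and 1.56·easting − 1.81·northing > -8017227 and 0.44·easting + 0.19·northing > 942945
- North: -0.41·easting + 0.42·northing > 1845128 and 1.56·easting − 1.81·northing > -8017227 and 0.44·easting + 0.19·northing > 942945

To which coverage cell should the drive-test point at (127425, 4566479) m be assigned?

South

-0.41·127425 + 0.42·4566479 = 1865676.930, which is > 1845128
1.56·127425 − 1.81·4566479 = -8066543.990, which is < -8017227
0.44·127425 + 0.19·4566479 = 923698.010, which is < 942945
This sign pattern matches South.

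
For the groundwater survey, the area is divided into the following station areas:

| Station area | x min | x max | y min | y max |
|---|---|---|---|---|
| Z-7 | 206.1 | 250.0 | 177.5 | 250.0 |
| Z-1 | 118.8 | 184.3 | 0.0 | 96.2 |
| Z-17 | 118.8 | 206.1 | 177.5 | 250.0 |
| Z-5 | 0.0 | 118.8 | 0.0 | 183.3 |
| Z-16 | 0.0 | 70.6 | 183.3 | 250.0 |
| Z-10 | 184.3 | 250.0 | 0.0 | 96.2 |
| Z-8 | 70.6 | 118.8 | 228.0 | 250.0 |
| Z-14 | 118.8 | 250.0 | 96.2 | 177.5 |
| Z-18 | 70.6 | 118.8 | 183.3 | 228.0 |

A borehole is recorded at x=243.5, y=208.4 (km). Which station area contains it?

Z-7

The point has x = 243.5 and y = 208.4.
Only Z-7 satisfies 206.1 ≤ x ≤ 250.0 and 177.5 ≤ y ≤ 250.0.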